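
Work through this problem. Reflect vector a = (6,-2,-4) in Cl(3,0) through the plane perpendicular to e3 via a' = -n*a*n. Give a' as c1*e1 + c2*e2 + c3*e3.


Reflection formula: a' = -n*a*n, with n = e3 (unit vector, n^2 = 1).
For reflection through hyperplane perp to e3:
The component along e3 flips sign, others stay.
a = (6, -2, -4)
a' = (6, -2, 4)
a' = 6*e1 - 2*e2 + 4*e3


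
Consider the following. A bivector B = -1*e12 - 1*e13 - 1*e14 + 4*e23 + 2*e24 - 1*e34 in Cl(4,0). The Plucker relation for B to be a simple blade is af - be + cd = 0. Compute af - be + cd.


Plucker relation: af - be + cd
a*f = (-1)*(-1) = 1
b*e = (-1)*2 = -2
c*d = (-1)*4 = -4
af - be + cd = 1 - (-2) + (-4)
= -1


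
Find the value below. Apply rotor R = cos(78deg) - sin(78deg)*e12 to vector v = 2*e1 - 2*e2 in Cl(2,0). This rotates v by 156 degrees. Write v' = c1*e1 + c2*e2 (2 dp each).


Rotor R = cos(78deg) - sin(78deg)*e12
Rotation angle theta = 2 * 78 = 156 degrees
v' = R*v*~R rotates v by theta.
cos(156deg) = -0.9135, sin(156deg) = 0.4067
v'_1 = 2*cos(156deg) - (-2)*sin(156deg)
= 2*(-0.9135) - (-2)*0.4067
= -1.01
v'_2 = 2*sin(156deg) + (-2)*cos(156deg)
= 2*0.4067 + (-2)*(-0.9135)
= 2.64
v' = -1.01*e1 + 2.64*e2


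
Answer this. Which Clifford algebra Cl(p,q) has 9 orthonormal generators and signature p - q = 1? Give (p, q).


We need p + q = 9 and p - q = 1.
Adding: 2p = 9 + 1 = 10, so p = 5.
Then q = 9 - 5 = 4.
(p, q) = (5, 4)


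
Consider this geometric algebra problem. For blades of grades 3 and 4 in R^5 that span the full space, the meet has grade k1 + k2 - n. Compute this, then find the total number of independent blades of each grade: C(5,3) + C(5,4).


Meet grade = grade(A) + grade(B) - n
= 3 + 4 - 5 = 2
C(5,3) = 10
C(5,4) = 5
dim_A + dim_B = 10 + 5 = 15


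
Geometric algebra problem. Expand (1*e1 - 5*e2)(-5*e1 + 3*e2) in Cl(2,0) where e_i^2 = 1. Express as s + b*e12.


Expand: (1*e1 - 5*e2)(-5*e1 + 3*e2)
= 1*(-5)*e1e1 + 1*3*e1e2 + (-5)*(-5)*e2e1 + (-5)*3*e2e2
Using e1^2 = e2^2 = 1, e2e1 = -e1e2:
Scalar part s = 1*(-5) + (-5)*3 = -5 + (-15) = -20
Bivector part b = 1*3 - (-5)*(-5) = 3 - 25 = -22
uv = -20 - 22*e12


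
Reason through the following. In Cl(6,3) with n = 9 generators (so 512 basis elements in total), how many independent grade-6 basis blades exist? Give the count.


Number of grade-k basis blades in Cl(p,q) with n = p + q is C(n, k).
n = 6 + 3 = 9
C(9, 6) = 9! / (6! * 3!)
= 362880 / (720 * 6)
= 84


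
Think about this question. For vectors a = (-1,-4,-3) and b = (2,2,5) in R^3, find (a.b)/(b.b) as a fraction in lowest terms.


Projection coefficient = (a . b) / (b . b)
a . b = (-1)*2 + (-4)*2 + (-3)*5
= -2 + (-8) + (-15) = -25
b . b = 2^2 + 2^2 + 5^2
= 4 + 4 + 25 = 33
Coefficient = -25/33
In lowest terms: -25/33


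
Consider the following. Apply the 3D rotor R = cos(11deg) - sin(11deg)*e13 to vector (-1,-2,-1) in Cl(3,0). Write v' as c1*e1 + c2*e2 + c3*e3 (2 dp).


Rotor R = cos(11deg) - sin(11deg)*e13
Rotation angle theta = 2 * 11 = 22 degrees in the e13 plane (e1 -> e3).
The component perpendicular to the plane (e2) is invariant: v'_2 = v2 = -2.00
cos(22deg) = 0.9272, sin(22deg) = 0.3746
v'_1 = v1*cos(theta) - v3*sin(theta) = -1*0.9272 - (-1)*0.3746 = -0.55
v'_3 = v1*sin(theta) + v3*cos(theta) = -1*0.3746 + (-1)*0.9272 = -1.30
v' = -0.55*e1 - 2.00*e2 - 1.30*e3


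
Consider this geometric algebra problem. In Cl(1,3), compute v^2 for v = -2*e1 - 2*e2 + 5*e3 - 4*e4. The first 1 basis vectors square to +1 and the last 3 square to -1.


v^2 = sum of c_i^2 * e_i^2
Positive signature terms (e_i^2 = +1): (-2)^2 = 4
Negative signature terms (e_j^2 = -1): (-2)^2 + 5^2 + (-4)^2 = 45
v^2 = 4 - 45 = -41


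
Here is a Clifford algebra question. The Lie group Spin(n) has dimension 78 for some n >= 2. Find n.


dim Spin(n) = dim so(n) = n(n-1)/2.
Solve n(n-1)/2 = 78, i.e. n^2 - n - 156 = 0.
Discriminant = 1 + 8*78 = 625
n = (1 + sqrt(625))/2 = (1 + 25)/2 = 13


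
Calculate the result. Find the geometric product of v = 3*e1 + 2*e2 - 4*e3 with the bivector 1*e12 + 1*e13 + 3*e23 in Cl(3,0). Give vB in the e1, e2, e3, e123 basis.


vB has grade-1 (vector) and grade-3 (trivector) parts: vB = (v _| B) + (v ^ B).
Vector part <vB>_1:
  e1: -v2*b12 - v3*b13 = -(2)*(1) - (-4)*(1) = 2
  e2: v1*b12 - v3*b23 = (3)*(1) - (-4)*(3) = 15
  e3: v1*b13 + v2*b23 = (3)*(1) + (2)*(3) = 9
Trivector part <vB>_3:
  e123: v1*b23 - v2*b13 + v3*b12 = (3)*(3) - (2)*(1) + (-4)*(1) = 3
vB = 2*e1 + 15*e2 + 9*e3 + 3*e123


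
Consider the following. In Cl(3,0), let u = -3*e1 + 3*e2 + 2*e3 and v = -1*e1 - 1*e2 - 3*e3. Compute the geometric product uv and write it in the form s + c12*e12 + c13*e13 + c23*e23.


In Cl(3,0): e_i^2 = 1, e_ie_j = -e_je_i for i != j.
Scalar part = u . v = (-3)*(-1) + 3*(-1) + 2*(-3)
= 3 + (-3) + (-6) = -6
e12 coeff = (-3)*(-1) - 3*(-1) = 3 - (-3) = 6
e13 coeff = (-3)*(-3) - 2*(-1) = 9 - (-2) = 11
e23 coeff = 3*(-3) - 2*(-1) = -9 - (-2) = -7
uv = -6 + 6*e12 + 11*e13 - 7*e23


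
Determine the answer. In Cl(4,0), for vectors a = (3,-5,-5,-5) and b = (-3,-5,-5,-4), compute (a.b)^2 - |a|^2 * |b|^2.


a . b = 3*(-3) + (-5)*(-5) + (-5)*(-5) + (-5)*(-4)
= -9 + 25 + 25 + 20 = 61
|a|^2 = 3^2 + (-5)^2 + (-5)^2 + (-5)^2 = 84
|b|^2 = (-3)^2 + (-5)^2 + (-5)^2 + (-4)^2 = 75
(a.b)^2 = 61^2 = 3721
|a|^2 * |b|^2 = 84 * 75 = 6300
Result = 3721 - 6300 = -2579


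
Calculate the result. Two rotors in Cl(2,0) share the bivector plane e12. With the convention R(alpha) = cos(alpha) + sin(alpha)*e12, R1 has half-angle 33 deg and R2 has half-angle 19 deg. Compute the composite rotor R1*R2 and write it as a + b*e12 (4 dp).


Same-plane rotors commute and their half-angles add:
R1*R2 = cos(a1 + a2) + sin(a1 + a2)*e12.
a1 + a2 = 33 + 19 = 52 deg
cos(52 deg) = 0.6157
sin(52 deg) = 0.7880
R1*R2 = 0.6157 + 0.7880*e12


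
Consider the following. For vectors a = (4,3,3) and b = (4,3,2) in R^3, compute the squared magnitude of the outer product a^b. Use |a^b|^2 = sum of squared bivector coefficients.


a wedge b = (a1*b2 - a2*b1)*e12 + (a1*b3 - a3*b1)*e13 + (a2*b3 - a3*b2)*e23
e12 coeff: 4*3 - 3*4 = 12 - 12 = 0
e13 coeff: 4*2 - 3*4 = 8 - 12 = -4
e23 coeff: 3*2 - 3*3 = 6 - 9 = -3
|a wedge b|^2 = 0^2 + (-4)^2 + (-3)^2
= 0 + 16 + 9
= 25


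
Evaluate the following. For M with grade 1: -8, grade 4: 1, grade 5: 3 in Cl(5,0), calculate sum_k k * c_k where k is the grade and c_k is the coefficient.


Grade-weighted sum = sum of grade_k * coefficient_k
1*(-8) = -8
4*1 = 4
5*3 = 15
Total = -8 + 4 + 15 = 11


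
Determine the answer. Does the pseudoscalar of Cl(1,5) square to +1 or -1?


The pseudoscalar I = e1...e_n (product of all n generators) of Cl(p,q) satisfies I^2 = (-1)^(q + n(n-1)/2).
p = 1, q = 5, n = p + q = 6
n(n-1)/2 = 6 * 5 / 2 = 15
Exponent = q + n(n-1)/2 = 5 + 15 = 20
I^2 = (-1)^20 = +1


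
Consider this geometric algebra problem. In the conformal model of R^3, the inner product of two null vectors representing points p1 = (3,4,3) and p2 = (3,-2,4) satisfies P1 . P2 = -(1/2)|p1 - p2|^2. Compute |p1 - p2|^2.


p1 - p2 = (0, 6, -1)
|p1 - p2|^2 = 0^2 + 6^2 + (-1)^2
= 0 + 36 + 1
= 37


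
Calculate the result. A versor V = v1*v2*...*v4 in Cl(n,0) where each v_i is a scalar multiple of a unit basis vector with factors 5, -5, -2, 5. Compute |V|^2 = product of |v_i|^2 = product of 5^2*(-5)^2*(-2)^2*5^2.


Each vector v_i has |v_i|^2 = s_i^2
Squared scales: 5^2 = 25, (-5)^2 = 25, (-2)^2 = 4, 5^2 = 25
|V|^2 = 25 * 25 * 4 * 25
= 62500


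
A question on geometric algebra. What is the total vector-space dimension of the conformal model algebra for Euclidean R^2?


The conformal model of R^2 uses Cl(3,1): the 2 Euclidean generators plus two extra orthogonal generators e+ (e+^2 = +1) and e- (e-^2 = -1), from which the null vectors e0, einf are built.
Number of generators m = 2 + 2 = 4.
dim Cl(p,q) = 2^m = 2^4 = 16


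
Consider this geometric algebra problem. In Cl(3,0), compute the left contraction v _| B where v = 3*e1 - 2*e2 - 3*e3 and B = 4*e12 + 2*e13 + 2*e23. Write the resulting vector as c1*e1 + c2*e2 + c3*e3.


Left contraction v _| B = <vB>_1 (grade-1 part of the geometric product vB).
Using e1_|e12 = e2, e2_|e12 = -e1, e1_|e13 = e3, e3_|e13 = -e1, e2_|e23 = e3, e3_|e23 = -e2:
e1 coeff: -v2*b12 - v3*b13 = -(-2)*(4) - (-3)*(2) = 14
e2 coeff: v1*b12 - v3*b23 = (3)*(4) - (-3)*(2) = 18
e3 coeff: v1*b13 + v2*b23 = (3)*(2) + (-2)*(2) = 2
v _| B = 14*e1 + 18*e2 + 2*e3


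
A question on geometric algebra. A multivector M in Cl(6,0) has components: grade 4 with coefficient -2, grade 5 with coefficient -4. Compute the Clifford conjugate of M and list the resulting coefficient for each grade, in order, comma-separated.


Clifford conjugate sign for grade k: (-1)^(k(k+1)/2)
Grade 4: (-1)^(4*5/2) = (-1)^10 = 1, coeff -2 -> -2
Grade 5: (-1)^(5*6/2) = (-1)^15 = -1, coeff -4 -> 4
Conjugated coefficients: -2, 4


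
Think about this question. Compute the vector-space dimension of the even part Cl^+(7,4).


Even subalgebra dimension = 2^(n-1)
n = 7 + 4 = 11
2^(11 - 1) = 2^10 = 1024
Verification: sum of C(11,k) for even k = 1 + 55 + 330 + 462 + 165 + 11 = 1024
Result = 1024


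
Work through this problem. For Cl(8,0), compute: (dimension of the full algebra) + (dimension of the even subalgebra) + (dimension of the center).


n = 8 + 0 = 8
Total dim = 2^8 = 256
Even subalgebra dim = 2^7 = 128
n is even, so center dim = 1
Sum = 256 + 128 + 1 = 385


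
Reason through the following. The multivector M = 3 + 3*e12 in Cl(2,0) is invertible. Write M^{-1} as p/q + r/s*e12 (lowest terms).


M = 3 + 3*e12, where e12^2 = -1.
Since M commutes with its reverse ~M = a - b*e12, M * ~M = a^2 - b^2*e12^2 = a^2 + b^2.
So M^{-1} = ~M / (a^2 + b^2) = (a - b*e12)/(a^2 + b^2).
a^2 + b^2 = 9 + 9 = 18
Scalar part = 3/18 = 1/6
Bivector coeff = -3/18 = -1/6
M^{-1} = 1/6 - 1/6*e12


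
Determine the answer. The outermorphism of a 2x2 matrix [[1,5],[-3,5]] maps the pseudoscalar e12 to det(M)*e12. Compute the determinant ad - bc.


The outermorphism of a linear map f sends e1^e2 to f(e1)^f(e2).
f(e1) = 1*e1 - 3*e2
f(e2) = 5*e1 + 5*e2
f(e1) ^ f(e2) = (1*e1 - 3*e2) ^ (5*e1 + 5*e2)
= 1*5*e12 + (-3)*5*e21
= (5 - (-15))*e12
= 20*e12
Coefficient = 20


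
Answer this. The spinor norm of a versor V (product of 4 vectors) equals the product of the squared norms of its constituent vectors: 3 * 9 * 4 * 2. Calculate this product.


Spinor norm N(V) = |v1|^2 * |v2|^2 * ... * |v4|^2
= 3 * 9 * 4 * 2
Running product: 3, 27, 108, 216
N(V) = 216


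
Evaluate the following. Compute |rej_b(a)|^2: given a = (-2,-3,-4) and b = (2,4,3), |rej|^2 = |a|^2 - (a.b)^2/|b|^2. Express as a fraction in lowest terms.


|a|^2 = (-2)^2 + (-3)^2 + (-4)^2 = 29
|b|^2 = 2^2 + 4^2 + 3^2 = 29
a . b = (-2)*2 + (-3)*4 + (-4)*3 = -28
(a.b)^2 = (-28)^2 = 784
|rej|^2 = 29 - 784/29
= (841 - 784)/29
= 57/29
In lowest terms: 57/29


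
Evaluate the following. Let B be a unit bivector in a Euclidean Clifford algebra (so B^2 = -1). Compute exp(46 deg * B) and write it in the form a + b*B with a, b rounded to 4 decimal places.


For a unit bivector B with B^2 = -1, the exponential series gives
e^(theta*B) = cos(theta) + sin(theta)*B (the GA analogue of Euler's formula).
theta = 46 degrees = 0.802851 rad
cos(46 deg) = 0.6947
sin(46 deg) = 0.7193
exp(theta*B) = 0.6947 + 0.7193*B


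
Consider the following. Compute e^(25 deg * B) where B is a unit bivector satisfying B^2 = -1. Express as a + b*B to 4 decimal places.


For a unit bivector B with B^2 = -1, the exponential series gives
e^(theta*B) = cos(theta) + sin(theta)*B (the GA analogue of Euler's formula).
theta = 25 degrees = 0.436332 rad
cos(25 deg) = 0.9063
sin(25 deg) = 0.4226
exp(theta*B) = 0.9063 + 0.4226*B


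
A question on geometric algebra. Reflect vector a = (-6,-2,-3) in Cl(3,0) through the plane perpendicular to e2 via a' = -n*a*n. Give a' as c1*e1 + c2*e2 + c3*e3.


Reflection formula: a' = -n*a*n, with n = e2 (unit vector, n^2 = 1).
For reflection through hyperplane perp to e2:
The component along e2 flips sign, others stay.
a = (-6, -2, -3)
a' = (-6, 2, -3)
a' = -6*e1 + 2*e2 - 3*e3


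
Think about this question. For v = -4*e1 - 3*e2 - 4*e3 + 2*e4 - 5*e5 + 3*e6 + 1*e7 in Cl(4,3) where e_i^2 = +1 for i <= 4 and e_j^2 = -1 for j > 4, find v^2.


v^2 = sum of c_i^2 * e_i^2
Positive signature terms (e_i^2 = +1): (-4)^2 + (-3)^2 + (-4)^2 + 2^2 = 45
Negative signature terms (e_j^2 = -1): (-5)^2 + 3^2 + 1^2 = 35
v^2 = 45 - 35 = 10


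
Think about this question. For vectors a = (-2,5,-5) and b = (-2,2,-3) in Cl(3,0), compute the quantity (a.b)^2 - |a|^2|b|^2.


a . b = (-2)*(-2) + 5*2 + (-5)*(-3)
= 4 + 10 + 15 = 29
|a|^2 = (-2)^2 + 5^2 + (-5)^2 = 54
|b|^2 = (-2)^2 + 2^2 + (-3)^2 = 17
(a.b)^2 = 29^2 = 841
|a|^2 * |b|^2 = 54 * 17 = 918
Result = 841 - 918 = -77


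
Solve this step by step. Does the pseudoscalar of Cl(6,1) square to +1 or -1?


The pseudoscalar I = e1...e_n (product of all n generators) of Cl(p,q) satisfies I^2 = (-1)^(q + n(n-1)/2).
p = 6, q = 1, n = p + q = 7
n(n-1)/2 = 7 * 6 / 2 = 21
Exponent = q + n(n-1)/2 = 1 + 21 = 22
I^2 = (-1)^22 = +1


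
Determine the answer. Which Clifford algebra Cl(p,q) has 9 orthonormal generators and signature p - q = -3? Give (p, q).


We need p + q = 9 and p - q = -3.
Adding: 2p = 9 + (-3) = 6, so p = 3.
Then q = 9 - 3 = 6.
(p, q) = (3, 6)


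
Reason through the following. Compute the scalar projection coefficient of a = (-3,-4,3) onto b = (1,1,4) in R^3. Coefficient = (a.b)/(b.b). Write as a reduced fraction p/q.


Projection coefficient = (a . b) / (b . b)
a . b = (-3)*1 + (-4)*1 + 3*4
= -3 + (-4) + 12 = 5
b . b = 1^2 + 1^2 + 4^2
= 1 + 1 + 16 = 18
Coefficient = 5/18
In lowest terms: 5/18


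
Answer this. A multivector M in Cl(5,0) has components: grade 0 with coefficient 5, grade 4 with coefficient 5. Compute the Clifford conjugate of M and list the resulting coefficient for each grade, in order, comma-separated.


Clifford conjugate sign for grade k: (-1)^(k(k+1)/2)
Grade 0: (-1)^(0*1/2) = (-1)^0 = 1, coeff 5 -> 5
Grade 4: (-1)^(4*5/2) = (-1)^10 = 1, coeff 5 -> 5
Conjugated coefficients: 5, 5


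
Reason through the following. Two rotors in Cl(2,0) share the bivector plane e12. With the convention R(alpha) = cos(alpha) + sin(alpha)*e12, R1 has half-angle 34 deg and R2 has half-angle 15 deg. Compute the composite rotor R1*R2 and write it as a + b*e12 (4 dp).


Same-plane rotors commute and their half-angles add:
R1*R2 = cos(a1 + a2) + sin(a1 + a2)*e12.
a1 + a2 = 34 + 15 = 49 deg
cos(49 deg) = 0.6561
sin(49 deg) = 0.7547
R1*R2 = 0.6561 + 0.7547*e12


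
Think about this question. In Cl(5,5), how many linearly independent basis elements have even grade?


Even subalgebra dimension = 2^(n-1)
n = 5 + 5 = 10
2^(10 - 1) = 2^9 = 512
Verification: sum of C(10,k) for even k = 1 + 45 + 210 + 210 + 45 + 1 = 512
Result = 512


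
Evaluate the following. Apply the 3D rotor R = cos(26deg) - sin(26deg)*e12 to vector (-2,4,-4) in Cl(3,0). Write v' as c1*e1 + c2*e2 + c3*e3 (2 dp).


Rotor R = cos(26deg) - sin(26deg)*e12
Rotation angle theta = 2 * 26 = 52 degrees in the e12 plane (e1 -> e2).
The component perpendicular to the plane (e3) is invariant: v'_3 = v3 = -4.00
cos(52deg) = 0.6157, sin(52deg) = 0.7880
v'_1 = v1*cos(theta) - v2*sin(theta) = -2*0.6157 - 4*0.7880 = -4.38
v'_2 = v1*sin(theta) + v2*cos(theta) = -2*0.7880 + 4*0.6157 = 0.89
v' = -4.38*e1 + 0.89*e2 - 4.00*e3


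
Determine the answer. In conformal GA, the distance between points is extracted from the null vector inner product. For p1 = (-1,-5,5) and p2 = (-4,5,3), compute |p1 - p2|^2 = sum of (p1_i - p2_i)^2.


p1 - p2 = (3, -10, 2)
|p1 - p2|^2 = 3^2 + (-10)^2 + 2^2
= 9 + 100 + 4
= 113


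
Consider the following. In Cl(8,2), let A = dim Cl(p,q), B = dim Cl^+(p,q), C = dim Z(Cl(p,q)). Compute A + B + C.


n = 8 + 2 = 10
Total dim = 2^10 = 1024
Even subalgebra dim = 2^9 = 512
n is even, so center dim = 1
Sum = 1024 + 512 + 1 = 1537


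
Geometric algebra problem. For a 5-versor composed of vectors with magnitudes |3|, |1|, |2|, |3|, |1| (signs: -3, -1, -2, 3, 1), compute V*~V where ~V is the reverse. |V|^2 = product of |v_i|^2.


Each vector v_i has |v_i|^2 = s_i^2
Squared scales: (-3)^2 = 9, (-1)^2 = 1, (-2)^2 = 4, 3^2 = 9, 1^2 = 1
|V|^2 = 9 * 1 * 4 * 9 * 1
= 324


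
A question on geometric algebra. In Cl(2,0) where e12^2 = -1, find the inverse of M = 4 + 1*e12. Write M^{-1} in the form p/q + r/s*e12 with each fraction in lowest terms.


M = 4 + 1*e12, where e12^2 = -1.
Since M commutes with its reverse ~M = a - b*e12, M * ~M = a^2 - b^2*e12^2 = a^2 + b^2.
So M^{-1} = ~M / (a^2 + b^2) = (a - b*e12)/(a^2 + b^2).
a^2 + b^2 = 16 + 1 = 17
Scalar part = 4/17 = 4/17
Bivector coeff = -1/17 = -1/17
M^{-1} = 4/17 - 1/17*e12


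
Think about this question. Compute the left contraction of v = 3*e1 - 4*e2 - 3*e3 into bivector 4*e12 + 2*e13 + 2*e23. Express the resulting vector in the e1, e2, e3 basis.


Left contraction v _| B = <vB>_1 (grade-1 part of the geometric product vB).
Using e1_|e12 = e2, e2_|e12 = -e1, e1_|e13 = e3, e3_|e13 = -e1, e2_|e23 = e3, e3_|e23 = -e2:
e1 coeff: -v2*b12 - v3*b13 = -(-4)*(4) - (-3)*(2) = 22
e2 coeff: v1*b12 - v3*b23 = (3)*(4) - (-3)*(2) = 18
e3 coeff: v1*b13 + v2*b23 = (3)*(2) + (-4)*(2) = -2
v _| B = 22*e1 + 18*e2 - 2*e3


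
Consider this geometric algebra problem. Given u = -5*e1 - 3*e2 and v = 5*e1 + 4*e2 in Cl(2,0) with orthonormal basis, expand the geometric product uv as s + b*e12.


Expand: (-5*e1 - 3*e2)(5*e1 + 4*e2)
= (-5)*5*e1e1 + (-5)*4*e1e2 + (-3)*5*e2e1 + (-3)*4*e2e2
Using e1^2 = e2^2 = 1, e2e1 = -e1e2:
Scalar part s = (-5)*5 + (-3)*4 = -25 + (-12) = -37
Bivector part b = (-5)*4 - (-3)*5 = -20 - (-15) = -5
uv = -37 - 5*e12


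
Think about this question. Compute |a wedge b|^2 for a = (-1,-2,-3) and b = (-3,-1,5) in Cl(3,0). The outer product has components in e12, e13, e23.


a wedge b = (a1*b2 - a2*b1)*e12 + (a1*b3 - a3*b1)*e13 + (a2*b3 - a3*b2)*e23
e12 coeff: (-1)*(-1) - (-2)*(-3) = 1 - 6 = -5
e13 coeff: (-1)*5 - (-3)*(-3) = -5 - 9 = -14
e23 coeff: (-2)*5 - (-3)*(-1) = -10 - 3 = -13
|a wedge b|^2 = (-5)^2 + (-14)^2 + (-13)^2
= 25 + 196 + 169
= 390


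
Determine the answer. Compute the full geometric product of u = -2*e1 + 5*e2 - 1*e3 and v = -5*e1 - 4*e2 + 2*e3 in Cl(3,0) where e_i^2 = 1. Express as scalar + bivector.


In Cl(3,0): e_i^2 = 1, e_ie_j = -e_je_i for i != j.
Scalar part = u . v = (-2)*(-5) + 5*(-4) + (-1)*2
= 10 + (-20) + (-2) = -12
e12 coeff = (-2)*(-4) - 5*(-5) = 8 - (-25) = 33
e13 coeff = (-2)*2 - (-1)*(-5) = -4 - 5 = -9
e23 coeff = 5*2 - (-1)*(-4) = 10 - 4 = 6
uv = -12 + 33*e12 - 9*e13 + 6*e23


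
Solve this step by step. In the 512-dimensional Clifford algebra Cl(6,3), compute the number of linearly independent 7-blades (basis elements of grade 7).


Number of grade-k basis blades in Cl(p,q) with n = p + q is C(n, k).
n = 6 + 3 = 9
C(9, 7) = 9! / (7! * 2!)
= 362880 / (5040 * 2)
= 36


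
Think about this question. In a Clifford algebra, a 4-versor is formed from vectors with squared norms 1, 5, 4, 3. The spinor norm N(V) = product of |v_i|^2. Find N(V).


Spinor norm N(V) = |v1|^2 * |v2|^2 * ... * |v4|^2
= 1 * 5 * 4 * 3
Running product: 1, 5, 20, 60
N(V) = 60


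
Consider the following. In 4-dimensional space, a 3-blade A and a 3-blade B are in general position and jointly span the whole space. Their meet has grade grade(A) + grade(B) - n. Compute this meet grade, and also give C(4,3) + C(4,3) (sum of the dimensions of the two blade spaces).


Meet grade = grade(A) + grade(B) - n
= 3 + 3 - 4 = 2
C(4,3) = 4
C(4,3) = 4
dim_A + dim_B = 4 + 4 = 8


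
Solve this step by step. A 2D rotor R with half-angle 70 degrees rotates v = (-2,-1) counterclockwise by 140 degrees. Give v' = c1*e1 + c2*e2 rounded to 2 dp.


Rotor R = cos(70deg) - sin(70deg)*e12
Rotation angle theta = 2 * 70 = 140 degrees
v' = R*v*~R rotates v by theta.
cos(140deg) = -0.7660, sin(140deg) = 0.6428
v'_1 = -2*cos(140deg) - (-1)*sin(140deg)
= -2*(-0.7660) - (-1)*0.6428
= 2.17
v'_2 = -2*sin(140deg) + (-1)*cos(140deg)
= -2*0.6428 + (-1)*(-0.7660)
= -0.52
v' = 2.17*e1 - 0.52*e2


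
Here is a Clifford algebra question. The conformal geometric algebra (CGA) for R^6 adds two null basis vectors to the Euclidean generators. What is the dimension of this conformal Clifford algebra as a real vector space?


The conformal model of R^6 uses Cl(7,1): the 6 Euclidean generators plus two extra orthogonal generators e+ (e+^2 = +1) and e- (e-^2 = -1), from which the null vectors e0, einf are built.
Number of generators m = 6 + 2 = 8.
dim Cl(p,q) = 2^m = 2^8 = 256


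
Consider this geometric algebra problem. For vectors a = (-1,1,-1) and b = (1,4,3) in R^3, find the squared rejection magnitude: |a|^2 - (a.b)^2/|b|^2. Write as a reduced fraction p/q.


|a|^2 = (-1)^2 + 1^2 + (-1)^2 = 3
|b|^2 = 1^2 + 4^2 + 3^2 = 26
a . b = (-1)*1 + 1*4 + (-1)*3 = 0
(a.b)^2 = 0^2 = 0
|rej|^2 = 3 - 0/26
= (78 - 0)/26
= 78/26
In lowest terms: 3/1


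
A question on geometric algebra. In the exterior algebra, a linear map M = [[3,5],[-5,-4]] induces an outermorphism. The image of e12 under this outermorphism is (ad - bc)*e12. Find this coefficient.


The outermorphism of a linear map f sends e1^e2 to f(e1)^f(e2).
f(e1) = 3*e1 - 5*e2
f(e2) = 5*e1 - 4*e2
f(e1) ^ f(e2) = (3*e1 - 5*e2) ^ (5*e1 - 4*e2)
= 3*(-4)*e12 + (-5)*5*e21
= (-12 - (-25))*e12
= 13*e12
Coefficient = 13


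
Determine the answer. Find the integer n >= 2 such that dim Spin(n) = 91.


dim Spin(n) = dim so(n) = n(n-1)/2.
Solve n(n-1)/2 = 91, i.e. n^2 - n - 182 = 0.
Discriminant = 1 + 8*91 = 729
n = (1 + sqrt(729))/2 = (1 + 27)/2 = 14


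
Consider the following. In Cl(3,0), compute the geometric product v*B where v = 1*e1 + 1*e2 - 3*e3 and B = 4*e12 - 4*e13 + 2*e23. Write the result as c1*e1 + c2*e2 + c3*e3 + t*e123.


vB has grade-1 (vector) and grade-3 (trivector) parts: vB = (v _| B) + (v ^ B).
Vector part <vB>_1:
  e1: -v2*b12 - v3*b13 = -(1)*(4) - (-3)*(-4) = -16
  e2: v1*b12 - v3*b23 = (1)*(4) - (-3)*(2) = 10
  e3: v1*b13 + v2*b23 = (1)*(-4) + (1)*(2) = -2
Trivector part <vB>_3:
  e123: v1*b23 - v2*b13 + v3*b12 = (1)*(2) - (1)*(-4) + (-3)*(4) = -6
vB = -16*e1 + 10*e2 - 2*e3 - 6*e123


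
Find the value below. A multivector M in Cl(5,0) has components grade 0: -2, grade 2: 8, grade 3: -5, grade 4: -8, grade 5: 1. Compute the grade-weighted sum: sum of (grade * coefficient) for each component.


Grade-weighted sum = sum of grade_k * coefficient_k
0*(-2) = 0
2*8 = 16
3*(-5) = -15
4*(-8) = -32
5*1 = 5
Total = 0 + 16 + (-15) + (-32) + 5 = -26


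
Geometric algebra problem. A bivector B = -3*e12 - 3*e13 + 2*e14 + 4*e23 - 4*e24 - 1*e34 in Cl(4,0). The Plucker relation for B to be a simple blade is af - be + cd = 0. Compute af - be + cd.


Plucker relation: af - be + cd
a*f = (-3)*(-1) = 3
b*e = (-3)*(-4) = 12
c*d = 2*4 = 8
af - be + cd = 3 - 12 + 8
= -1


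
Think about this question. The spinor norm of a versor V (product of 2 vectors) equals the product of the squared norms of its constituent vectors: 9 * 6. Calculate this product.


Spinor norm N(V) = |v1|^2 * |v2|^2 * ... * |v2|^2
= 9 * 6
Running product: 9, 54
N(V) = 54


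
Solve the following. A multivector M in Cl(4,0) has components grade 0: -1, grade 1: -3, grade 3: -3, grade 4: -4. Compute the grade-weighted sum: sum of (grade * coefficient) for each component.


Grade-weighted sum = sum of grade_k * coefficient_k
0*(-1) = 0
1*(-3) = -3
3*(-3) = -9
4*(-4) = -16
Total = 0 + (-3) + (-9) + (-16) = -28


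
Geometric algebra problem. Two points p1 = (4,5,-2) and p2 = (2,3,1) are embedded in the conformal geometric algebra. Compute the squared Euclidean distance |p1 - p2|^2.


p1 - p2 = (2, 2, -3)
|p1 - p2|^2 = 2^2 + 2^2 + (-3)^2
= 4 + 4 + 9
= 17


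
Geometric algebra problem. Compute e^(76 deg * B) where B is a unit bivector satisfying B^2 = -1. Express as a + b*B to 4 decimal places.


For a unit bivector B with B^2 = -1, the exponential series gives
e^(theta*B) = cos(theta) + sin(theta)*B (the GA analogue of Euler's formula).
theta = 76 degrees = 1.32645 rad
cos(76 deg) = 0.2419
sin(76 deg) = 0.9703
exp(theta*B) = 0.2419 + 0.9703*B


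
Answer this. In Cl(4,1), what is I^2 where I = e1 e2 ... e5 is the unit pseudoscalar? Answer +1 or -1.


The pseudoscalar I = e1...e_n (product of all n generators) of Cl(p,q) satisfies I^2 = (-1)^(q + n(n-1)/2).
p = 4, q = 1, n = p + q = 5
n(n-1)/2 = 5 * 4 / 2 = 10
Exponent = q + n(n-1)/2 = 1 + 10 = 11
I^2 = (-1)^11 = -1


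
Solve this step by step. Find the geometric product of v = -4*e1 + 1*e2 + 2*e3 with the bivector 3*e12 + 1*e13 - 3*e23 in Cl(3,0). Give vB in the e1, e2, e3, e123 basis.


vB has grade-1 (vector) and grade-3 (trivector) parts: vB = (v _| B) + (v ^ B).
Vector part <vB>_1:
  e1: -v2*b12 - v3*b13 = -(1)*(3) - (2)*(1) = -5
  e2: v1*b12 - v3*b23 = (-4)*(3) - (2)*(-3) = -6
  e3: v1*b13 + v2*b23 = (-4)*(1) + (1)*(-3) = -7
Trivector part <vB>_3:
  e123: v1*b23 - v2*b13 + v3*b12 = (-4)*(-3) - (1)*(1) + (2)*(3) = 17
vB = -5*e1 - 6*e2 - 7*e3 + 17*e123


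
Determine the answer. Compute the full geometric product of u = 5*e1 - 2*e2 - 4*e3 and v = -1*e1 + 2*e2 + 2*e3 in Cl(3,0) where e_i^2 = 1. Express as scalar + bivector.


In Cl(3,0): e_i^2 = 1, e_ie_j = -e_je_i for i != j.
Scalar part = u . v = 5*(-1) + (-2)*2 + (-4)*2
= -5 + (-4) + (-8) = -17
e12 coeff = 5*2 - (-2)*(-1) = 10 - 2 = 8
e13 coeff = 5*2 - (-4)*(-1) = 10 - 4 = 6
e23 coeff = (-2)*2 - (-4)*2 = -4 - (-8) = 4
uv = -17 + 8*e12 + 6*e13 + 4*e23


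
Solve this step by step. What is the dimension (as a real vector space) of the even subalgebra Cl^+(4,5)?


Even subalgebra dimension = 2^(n-1)
n = 4 + 5 = 9
2^(9 - 1) = 2^8 = 256
Verification: sum of C(9,k) for even k = 1 + 36 + 126 + 84 + 9 = 256
Result = 256


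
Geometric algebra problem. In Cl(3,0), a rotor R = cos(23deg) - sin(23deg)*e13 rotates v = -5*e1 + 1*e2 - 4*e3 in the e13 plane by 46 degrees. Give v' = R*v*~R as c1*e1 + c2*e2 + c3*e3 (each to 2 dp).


Rotor R = cos(23deg) - sin(23deg)*e13
Rotation angle theta = 2 * 23 = 46 degrees in the e13 plane (e1 -> e3).
The component perpendicular to the plane (e2) is invariant: v'_2 = v2 = 1.00
cos(46deg) = 0.6947, sin(46deg) = 0.7193
v'_1 = v1*cos(theta) - v3*sin(theta) = -5*0.6947 - (-4)*0.7193 = -0.60
v'_3 = v1*sin(theta) + v3*cos(theta) = -5*0.7193 + (-4)*0.6947 = -6.38
v' = -0.60*e1 + 1.00*e2 - 6.38*e3


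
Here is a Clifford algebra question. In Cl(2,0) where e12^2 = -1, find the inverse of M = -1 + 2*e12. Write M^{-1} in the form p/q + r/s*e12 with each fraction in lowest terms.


M = -1 + 2*e12, where e12^2 = -1.
Since M commutes with its reverse ~M = a - b*e12, M * ~M = a^2 - b^2*e12^2 = a^2 + b^2.
So M^{-1} = ~M / (a^2 + b^2) = (a - b*e12)/(a^2 + b^2).
a^2 + b^2 = 1 + 4 = 5
Scalar part = -1/5 = -1/5
Bivector coeff = -2/5 = -2/5
M^{-1} = -1/5 - 2/5*e12


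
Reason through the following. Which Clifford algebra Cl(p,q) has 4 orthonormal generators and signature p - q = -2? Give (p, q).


We need p + q = 4 and p - q = -2.
Adding: 2p = 4 + (-2) = 2, so p = 1.
Then q = 4 - 1 = 3.
(p, q) = (1, 3)


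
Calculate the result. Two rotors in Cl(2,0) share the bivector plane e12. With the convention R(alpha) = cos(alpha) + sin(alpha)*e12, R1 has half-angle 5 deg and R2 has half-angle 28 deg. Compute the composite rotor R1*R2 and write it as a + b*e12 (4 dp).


Same-plane rotors commute and their half-angles add:
R1*R2 = cos(a1 + a2) + sin(a1 + a2)*e12.
a1 + a2 = 5 + 28 = 33 deg
cos(33 deg) = 0.8387
sin(33 deg) = 0.5446
R1*R2 = 0.8387 + 0.5446*e12


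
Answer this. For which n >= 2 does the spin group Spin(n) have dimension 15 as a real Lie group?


dim Spin(n) = dim so(n) = n(n-1)/2.
Solve n(n-1)/2 = 15, i.e. n^2 - n - 30 = 0.
Discriminant = 1 + 8*15 = 121
n = (1 + sqrt(121))/2 = (1 + 11)/2 = 6


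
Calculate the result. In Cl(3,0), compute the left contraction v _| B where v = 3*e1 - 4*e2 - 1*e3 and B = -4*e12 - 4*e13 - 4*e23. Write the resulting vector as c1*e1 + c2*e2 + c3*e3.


Left contraction v _| B = <vB>_1 (grade-1 part of the geometric product vB).
Using e1_|e12 = e2, e2_|e12 = -e1, e1_|e13 = e3, e3_|e13 = -e1, e2_|e23 = e3, e3_|e23 = -e2:
e1 coeff: -v2*b12 - v3*b13 = -(-4)*(-4) - (-1)*(-4) = -20
e2 coeff: v1*b12 - v3*b23 = (3)*(-4) - (-1)*(-4) = -16
e3 coeff: v1*b13 + v2*b23 = (3)*(-4) + (-4)*(-4) = 4
v _| B = -20*e1 - 16*e2 + 4*e3


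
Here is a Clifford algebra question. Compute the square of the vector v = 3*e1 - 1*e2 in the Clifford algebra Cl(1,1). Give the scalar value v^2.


v^2 = sum of c_i^2 * e_i^2
Positive signature terms (e_i^2 = +1): 3^2 = 9
Negative signature terms (e_j^2 = -1): (-1)^2 = 1
v^2 = 9 - 1 = 8


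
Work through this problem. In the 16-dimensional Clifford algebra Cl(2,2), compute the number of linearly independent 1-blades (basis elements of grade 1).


Number of grade-k basis blades in Cl(p,q) with n = p + q is C(n, k).
n = 2 + 2 = 4
C(4, 1) = 4! / (1! * 3!)
= 24 / (1 * 6)
= 4


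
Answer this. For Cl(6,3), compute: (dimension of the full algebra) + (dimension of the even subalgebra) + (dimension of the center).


n = 6 + 3 = 9
Total dim = 2^9 = 512
Even subalgebra dim = 2^8 = 256
n is odd, so center dim = 2
Sum = 512 + 256 + 2 = 770


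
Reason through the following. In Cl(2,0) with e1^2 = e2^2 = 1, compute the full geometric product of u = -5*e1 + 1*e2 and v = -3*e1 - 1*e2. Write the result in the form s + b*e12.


Expand: (-5*e1 + 1*e2)(-3*e1 - 1*e2)
= (-5)*(-3)*e1e1 + (-5)*(-1)*e1e2 + 1*(-3)*e2e1 + 1*(-1)*e2e2
Using e1^2 = e2^2 = 1, e2e1 = -e1e2:
Scalar part s = (-5)*(-3) + 1*(-1) = 15 + (-1) = 14
Bivector part b = (-5)*(-1) - 1*(-3) = 5 - (-3) = 8
uv = 14 + 8*e12


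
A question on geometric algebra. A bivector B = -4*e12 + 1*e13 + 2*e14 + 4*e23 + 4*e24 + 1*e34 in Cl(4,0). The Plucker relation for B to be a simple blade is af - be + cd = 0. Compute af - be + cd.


Plucker relation: af - be + cd
a*f = (-4)*1 = -4
b*e = 1*4 = 4
c*d = 2*4 = 8
af - be + cd = -4 - 4 + 8
= 0


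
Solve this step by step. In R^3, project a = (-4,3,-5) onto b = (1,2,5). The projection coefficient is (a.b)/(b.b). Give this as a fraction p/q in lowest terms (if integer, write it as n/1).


Projection coefficient = (a . b) / (b . b)
a . b = (-4)*1 + 3*2 + (-5)*5
= -4 + 6 + (-25) = -23
b . b = 1^2 + 2^2 + 5^2
= 1 + 4 + 25 = 30
Coefficient = -23/30
In lowest terms: -23/30


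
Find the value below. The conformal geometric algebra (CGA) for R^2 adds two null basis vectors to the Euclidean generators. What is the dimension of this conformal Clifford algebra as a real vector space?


The conformal model of R^2 uses Cl(3,1): the 2 Euclidean generators plus two extra orthogonal generators e+ (e+^2 = +1) and e- (e-^2 = -1), from which the null vectors e0, einf are built.
Number of generators m = 2 + 2 = 4.
dim Cl(p,q) = 2^m = 2^4 = 16


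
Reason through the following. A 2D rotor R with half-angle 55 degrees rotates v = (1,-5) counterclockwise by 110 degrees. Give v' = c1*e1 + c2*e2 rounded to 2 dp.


Rotor R = cos(55deg) - sin(55deg)*e12
Rotation angle theta = 2 * 55 = 110 degrees
v' = R*v*~R rotates v by theta.
cos(110deg) = -0.3420, sin(110deg) = 0.9397
v'_1 = 1*cos(110deg) - (-5)*sin(110deg)
= 1*(-0.3420) - (-5)*0.9397
= 4.36
v'_2 = 1*sin(110deg) + (-5)*cos(110deg)
= 1*0.9397 + (-5)*(-0.3420)
= 2.65
v' = 4.36*e1 + 2.65*e2


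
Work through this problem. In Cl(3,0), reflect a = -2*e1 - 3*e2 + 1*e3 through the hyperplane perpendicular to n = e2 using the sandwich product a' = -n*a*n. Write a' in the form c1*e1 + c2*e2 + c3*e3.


Reflection formula: a' = -n*a*n, with n = e2 (unit vector, n^2 = 1).
For reflection through hyperplane perp to e2:
The component along e2 flips sign, others stay.
a = (-2, -3, 1)
a' = (-2, 3, 1)
a' = -2*e1 + 3*e2 + 1*e3


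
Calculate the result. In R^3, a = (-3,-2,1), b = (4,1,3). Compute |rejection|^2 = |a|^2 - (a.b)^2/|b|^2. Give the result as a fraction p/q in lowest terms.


|a|^2 = (-3)^2 + (-2)^2 + 1^2 = 14
|b|^2 = 4^2 + 1^2 + 3^2 = 26
a . b = (-3)*4 + (-2)*1 + 1*3 = -11
(a.b)^2 = (-11)^2 = 121
|rej|^2 = 14 - 121/26
= (364 - 121)/26
= 243/26
In lowest terms: 243/26


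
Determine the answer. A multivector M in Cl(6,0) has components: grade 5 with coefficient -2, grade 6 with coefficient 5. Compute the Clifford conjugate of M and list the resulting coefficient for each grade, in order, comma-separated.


Clifford conjugate sign for grade k: (-1)^(k(k+1)/2)
Grade 5: (-1)^(5*6/2) = (-1)^15 = -1, coeff -2 -> 2
Grade 6: (-1)^(6*7/2) = (-1)^21 = -1, coeff 5 -> -5
Conjugated coefficients: 2, -5


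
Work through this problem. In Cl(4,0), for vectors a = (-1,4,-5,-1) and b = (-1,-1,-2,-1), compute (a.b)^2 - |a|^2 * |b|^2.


a . b = (-1)*(-1) + 4*(-1) + (-5)*(-2) + (-1)*(-1)
= 1 + (-4) + 10 + 1 = 8
|a|^2 = (-1)^2 + 4^2 + (-5)^2 + (-1)^2 = 43
|b|^2 = (-1)^2 + (-1)^2 + (-2)^2 + (-1)^2 = 7
(a.b)^2 = 8^2 = 64
|a|^2 * |b|^2 = 43 * 7 = 301
Result = 64 - 301 = -237


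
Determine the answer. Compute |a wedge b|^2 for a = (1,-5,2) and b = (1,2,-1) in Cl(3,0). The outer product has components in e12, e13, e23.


a wedge b = (a1*b2 - a2*b1)*e12 + (a1*b3 - a3*b1)*e13 + (a2*b3 - a3*b2)*e23
e12 coeff: 1*2 - (-5)*1 = 2 - (-5) = 7
e13 coeff: 1*(-1) - 2*1 = -1 - 2 = -3
e23 coeff: (-5)*(-1) - 2*2 = 5 - 4 = 1
|a wedge b|^2 = 7^2 + (-3)^2 + 1^2
= 49 + 9 + 1
= 59


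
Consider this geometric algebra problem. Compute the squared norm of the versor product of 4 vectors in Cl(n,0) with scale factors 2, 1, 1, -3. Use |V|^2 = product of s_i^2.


Each vector v_i has |v_i|^2 = s_i^2
Squared scales: 2^2 = 4, 1^2 = 1, 1^2 = 1, (-3)^2 = 9
|V|^2 = 4 * 1 * 1 * 9
= 36


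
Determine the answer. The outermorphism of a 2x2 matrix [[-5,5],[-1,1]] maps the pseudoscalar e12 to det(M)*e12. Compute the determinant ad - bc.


The outermorphism of a linear map f sends e1^e2 to f(e1)^f(e2).
f(e1) = -5*e1 - 1*e2
f(e2) = 5*e1 + 1*e2
f(e1) ^ f(e2) = (-5*e1 - 1*e2) ^ (5*e1 + 1*e2)
= (-5)*1*e12 + (-1)*5*e21
= (-5 - (-5))*e12
= 0*e12
Coefficient = 0


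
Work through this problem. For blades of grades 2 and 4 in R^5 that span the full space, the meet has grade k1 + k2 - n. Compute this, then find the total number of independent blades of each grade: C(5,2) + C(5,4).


Meet grade = grade(A) + grade(B) - n
= 2 + 4 - 5 = 1
C(5,2) = 10
C(5,4) = 5
dim_A + dim_B = 10 + 5 = 15


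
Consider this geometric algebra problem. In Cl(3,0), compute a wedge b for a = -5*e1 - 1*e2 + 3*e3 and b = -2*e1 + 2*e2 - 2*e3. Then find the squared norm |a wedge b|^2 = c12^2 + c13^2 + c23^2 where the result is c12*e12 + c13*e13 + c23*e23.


a wedge b = (a1*b2 - a2*b1)*e12 + (a1*b3 - a3*b1)*e13 + (a2*b3 - a3*b2)*e23
e12 coeff: (-5)*2 - (-1)*(-2) = -10 - 2 = -12
e13 coeff: (-5)*(-2) - 3*(-2) = 10 - (-6) = 16
e23 coeff: (-1)*(-2) - 3*2 = 2 - 6 = -4
|a wedge b|^2 = (-12)^2 + 16^2 + (-4)^2
= 144 + 256 + 16
= 416


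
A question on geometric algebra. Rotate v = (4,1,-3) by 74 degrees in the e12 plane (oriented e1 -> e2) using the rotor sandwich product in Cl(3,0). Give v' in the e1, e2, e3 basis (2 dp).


Rotor R = cos(37deg) - sin(37deg)*e12
Rotation angle theta = 2 * 37 = 74 degrees in the e12 plane (e1 -> e2).
The component perpendicular to the plane (e3) is invariant: v'_3 = v3 = -3.00
cos(74deg) = 0.2756, sin(74deg) = 0.9613
v'_1 = v1*cos(theta) - v2*sin(theta) = 4*0.2756 - 1*0.9613 = 0.14
v'_2 = v1*sin(theta) + v2*cos(theta) = 4*0.9613 + 1*0.2756 = 4.12
v' = 0.14*e1 + 4.12*e2 - 3.00*e3


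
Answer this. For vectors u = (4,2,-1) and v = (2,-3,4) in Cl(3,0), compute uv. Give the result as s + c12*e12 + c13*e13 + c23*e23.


In Cl(3,0): e_i^2 = 1, e_ie_j = -e_je_i for i != j.
Scalar part = u . v = 4*2 + 2*(-3) + (-1)*4
= 8 + (-6) + (-4) = -2
e12 coeff = 4*(-3) - 2*2 = -12 - 4 = -16
e13 coeff = 4*4 - (-1)*2 = 16 - (-2) = 18
e23 coeff = 2*4 - (-1)*(-3) = 8 - 3 = 5
uv = -2 - 16*e12 + 18*e13 + 5*e23


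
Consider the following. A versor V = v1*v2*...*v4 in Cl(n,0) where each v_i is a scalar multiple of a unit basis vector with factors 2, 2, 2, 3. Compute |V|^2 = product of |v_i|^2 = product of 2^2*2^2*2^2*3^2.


Each vector v_i has |v_i|^2 = s_i^2
Squared scales: 2^2 = 4, 2^2 = 4, 2^2 = 4, 3^2 = 9
|V|^2 = 4 * 4 * 4 * 9
= 576


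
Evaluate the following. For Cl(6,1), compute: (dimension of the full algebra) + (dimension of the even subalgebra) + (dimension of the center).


n = 6 + 1 = 7
Total dim = 2^7 = 128
Even subalgebra dim = 2^6 = 64
n is odd, so center dim = 2
Sum = 128 + 64 + 2 = 194


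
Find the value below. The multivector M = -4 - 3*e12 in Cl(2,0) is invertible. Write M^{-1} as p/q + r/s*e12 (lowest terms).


M = -4 - 3*e12, where e12^2 = -1.
Since M commutes with its reverse ~M = a - b*e12, M * ~M = a^2 - b^2*e12^2 = a^2 + b^2.
So M^{-1} = ~M / (a^2 + b^2) = (a - b*e12)/(a^2 + b^2).
a^2 + b^2 = 16 + 9 = 25
Scalar part = -4/25 = -4/25
Bivector coeff = 3/25 = 3/25
M^{-1} = -4/25 + 3/25*e12


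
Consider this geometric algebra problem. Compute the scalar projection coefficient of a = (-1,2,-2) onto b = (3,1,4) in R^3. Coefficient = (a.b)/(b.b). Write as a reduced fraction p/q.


Projection coefficient = (a . b) / (b . b)
a . b = (-1)*3 + 2*1 + (-2)*4
= -3 + 2 + (-8) = -9
b . b = 3^2 + 1^2 + 4^2
= 9 + 1 + 16 = 26
Coefficient = -9/26
In lowest terms: -9/26


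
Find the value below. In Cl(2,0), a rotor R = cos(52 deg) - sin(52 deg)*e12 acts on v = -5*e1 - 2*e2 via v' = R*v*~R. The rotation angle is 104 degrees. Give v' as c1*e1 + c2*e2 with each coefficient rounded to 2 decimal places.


Rotor R = cos(52deg) - sin(52deg)*e12
Rotation angle theta = 2 * 52 = 104 degrees
v' = R*v*~R rotates v by theta.
cos(104deg) = -0.2419, sin(104deg) = 0.9703
v'_1 = -5*cos(104deg) - (-2)*sin(104deg)
= -5*(-0.2419) - (-2)*0.9703
= 3.15
v'_2 = -5*sin(104deg) + (-2)*cos(104deg)
= -5*0.9703 + (-2)*(-0.2419)
= -4.37
v' = 3.15*e1 - 4.37*e2


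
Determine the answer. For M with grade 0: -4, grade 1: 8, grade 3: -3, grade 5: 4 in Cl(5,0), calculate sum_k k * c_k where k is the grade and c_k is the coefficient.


Grade-weighted sum = sum of grade_k * coefficient_k
0*(-4) = 0
1*8 = 8
3*(-3) = -9
5*4 = 20
Total = 0 + 8 + (-9) + 20 = 19


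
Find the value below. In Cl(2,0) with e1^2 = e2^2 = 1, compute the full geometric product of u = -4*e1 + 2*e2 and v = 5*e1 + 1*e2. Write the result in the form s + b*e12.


Expand: (-4*e1 + 2*e2)(5*e1 + 1*e2)
= (-4)*5*e1e1 + (-4)*1*e1e2 + 2*5*e2e1 + 2*1*e2e2
Using e1^2 = e2^2 = 1, e2e1 = -e1e2:
Scalar part s = (-4)*5 + 2*1 = -20 + 2 = -18
Bivector part b = (-4)*1 - 2*5 = -4 - 10 = -14
uv = -18 - 14*e12


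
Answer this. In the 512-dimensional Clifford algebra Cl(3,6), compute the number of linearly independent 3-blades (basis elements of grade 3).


Number of grade-k basis blades in Cl(p,q) with n = p + q is C(n, k).
n = 3 + 6 = 9
C(9, 3) = 9! / (3! * 6!)
= 362880 / (6 * 720)
= 84


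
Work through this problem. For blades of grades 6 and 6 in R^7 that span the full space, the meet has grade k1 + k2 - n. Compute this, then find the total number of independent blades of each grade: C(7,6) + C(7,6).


Meet grade = grade(A) + grade(B) - n
= 6 + 6 - 7 = 5
C(7,6) = 7
C(7,6) = 7
dim_A + dim_B = 7 + 7 = 14


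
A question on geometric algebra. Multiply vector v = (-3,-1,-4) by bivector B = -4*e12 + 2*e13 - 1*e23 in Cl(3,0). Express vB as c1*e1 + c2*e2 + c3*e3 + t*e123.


vB has grade-1 (vector) and grade-3 (trivector) parts: vB = (v _| B) + (v ^ B).
Vector part <vB>_1:
  e1: -v2*b12 - v3*b13 = -(-1)*(-4) - (-4)*(2) = 4
  e2: v1*b12 - v3*b23 = (-3)*(-4) - (-4)*(-1) = 8
  e3: v1*b13 + v2*b23 = (-3)*(2) + (-1)*(-1) = -5
Trivector part <vB>_3:
  e123: v1*b23 - v2*b13 + v3*b12 = (-3)*(-1) - (-1)*(2) + (-4)*(-4) = 21
vB = 4*e1 + 8*e2 - 5*e3 + 21*e123


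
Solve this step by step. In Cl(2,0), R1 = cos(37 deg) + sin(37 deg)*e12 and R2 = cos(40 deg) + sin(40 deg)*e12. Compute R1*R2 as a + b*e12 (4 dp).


Same-plane rotors commute and their half-angles add:
R1*R2 = cos(a1 + a2) + sin(a1 + a2)*e12.
a1 + a2 = 37 + 40 = 77 deg
cos(77 deg) = 0.2250
sin(77 deg) = 0.9744
R1*R2 = 0.2250 + 0.9744*e12
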